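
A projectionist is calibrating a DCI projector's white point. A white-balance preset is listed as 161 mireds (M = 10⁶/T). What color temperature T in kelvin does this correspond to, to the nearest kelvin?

T = 10⁶ / 161 = 6211.18 K → 6211 K.

6211 K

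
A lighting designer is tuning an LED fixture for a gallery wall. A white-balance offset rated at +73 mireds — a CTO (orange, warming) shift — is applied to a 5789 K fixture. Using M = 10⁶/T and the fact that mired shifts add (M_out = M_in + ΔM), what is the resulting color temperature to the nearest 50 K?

4050 K

M_in = 10⁶/5789 = 172.74 mireds.
M_out = 172.74 + (+73) = 245.74 mireds.
T_out = 10⁶/245.74 = 4069.3 K → 4050 K.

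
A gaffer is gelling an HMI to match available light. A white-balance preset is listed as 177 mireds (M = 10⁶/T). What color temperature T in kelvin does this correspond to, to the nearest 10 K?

T = 10⁶ / 177 = 5649.72 K → 5650 K.

5650 K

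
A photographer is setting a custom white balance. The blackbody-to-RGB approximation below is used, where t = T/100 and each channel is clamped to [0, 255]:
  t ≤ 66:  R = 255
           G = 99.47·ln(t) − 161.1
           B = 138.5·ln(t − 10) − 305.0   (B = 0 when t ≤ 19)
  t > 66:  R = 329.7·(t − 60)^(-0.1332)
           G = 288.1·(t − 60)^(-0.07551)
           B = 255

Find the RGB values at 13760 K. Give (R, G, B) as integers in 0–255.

t = 13760/100 = 137.6; the t > 66 branch applies.
R = 329.7·(137.6 − 60)^(-0.1332) = 329.7·77.6^(-0.1332) = 329.7·0.56011 = 184.667.
G = 288.1·(137.6 − 60)^(-0.07551) = 288.1·77.6^(-0.07551) = 288.1·0.71994 = 207.415.
B = 255 by definition for t > 66.
Rounded: (185, 207, 255).

(185, 207, 255)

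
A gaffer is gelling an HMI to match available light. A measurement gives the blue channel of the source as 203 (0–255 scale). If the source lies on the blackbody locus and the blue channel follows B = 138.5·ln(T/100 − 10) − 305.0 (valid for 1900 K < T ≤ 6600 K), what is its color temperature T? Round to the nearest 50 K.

ln(t − 10) = (203 + 305.0) / 138.5 = 3.6679.
t − 10 = e^3.6679 = 39.168, so t = 49.168.
T = 100·t = 4917 K → 4900 K to the nearest 50 K.

4900 K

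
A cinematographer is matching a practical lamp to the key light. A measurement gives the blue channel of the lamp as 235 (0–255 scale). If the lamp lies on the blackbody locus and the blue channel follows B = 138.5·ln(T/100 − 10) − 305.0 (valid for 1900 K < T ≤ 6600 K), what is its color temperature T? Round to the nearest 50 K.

5950 K

ln(t − 10) = (235 + 305.0) / 138.5 = 3.8989.
t − 10 = e^3.8989 = 49.349, so t = 59.349.
T = 100·t = 5935 K → 5950 K to the nearest 50 K.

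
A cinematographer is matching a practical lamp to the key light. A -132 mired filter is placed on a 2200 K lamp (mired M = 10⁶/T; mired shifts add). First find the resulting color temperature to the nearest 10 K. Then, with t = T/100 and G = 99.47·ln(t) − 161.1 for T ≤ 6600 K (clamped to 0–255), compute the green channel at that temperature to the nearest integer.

180

M_in = 10⁶/2200 = 454.55; M_out = 454.55 + (-132) = 322.55.
T_out = 10⁶/322.55 = 3100.3 K → 3100 K; t = 31.
G = 99.47·ln 31 − 161.1 = 99.47·3.4340 − 161.1 = 180.479.
Rounded: 180.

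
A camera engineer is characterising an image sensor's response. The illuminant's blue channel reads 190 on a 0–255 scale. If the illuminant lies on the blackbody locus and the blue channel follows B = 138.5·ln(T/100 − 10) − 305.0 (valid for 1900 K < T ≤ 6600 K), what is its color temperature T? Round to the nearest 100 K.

4600 K

ln(t − 10) = (190 + 305.0) / 138.5 = 3.5740.
t − 10 = e^3.5740 = 35.659, so t = 45.659.
T = 100·t = 4566 K → 4600 K to the nearest 100 K.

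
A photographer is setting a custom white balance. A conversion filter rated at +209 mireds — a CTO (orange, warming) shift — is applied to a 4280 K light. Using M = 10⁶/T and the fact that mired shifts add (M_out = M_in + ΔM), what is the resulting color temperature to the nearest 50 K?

M_in = 10⁶/4280 = 233.64 mireds.
M_out = 233.64 + (+209) = 442.64 mireds.
T_out = 10⁶/442.64 = 2259.1 K → 2250 K.

2250 K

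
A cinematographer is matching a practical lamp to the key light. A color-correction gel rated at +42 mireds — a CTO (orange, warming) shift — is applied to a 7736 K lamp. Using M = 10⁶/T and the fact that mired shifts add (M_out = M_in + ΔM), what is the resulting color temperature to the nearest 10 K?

5840 K

M_in = 10⁶/7736 = 129.27 mireds.
M_out = 129.27 + (+42) = 171.27 mireds.
T_out = 10⁶/171.27 = 5838.9 K → 5840 K.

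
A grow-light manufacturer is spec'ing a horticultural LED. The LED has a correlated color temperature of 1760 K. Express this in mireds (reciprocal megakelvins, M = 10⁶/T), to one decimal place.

568.2 mireds

M = 10⁶ / 1760 = 568.182 → 568.2 mireds.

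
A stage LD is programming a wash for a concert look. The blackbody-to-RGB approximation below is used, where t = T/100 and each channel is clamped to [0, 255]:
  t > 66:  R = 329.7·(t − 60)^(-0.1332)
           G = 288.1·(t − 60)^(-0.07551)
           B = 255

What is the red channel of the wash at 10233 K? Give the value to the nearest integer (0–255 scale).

t = 10233/100 = 102.33; the t > 66 branch applies.
R = 329.7·(102.33 − 60)^(-0.1332) = 329.7·42.33^(-0.1332) = 329.7·0.60720 = 200.193.
Rounded: 200.

200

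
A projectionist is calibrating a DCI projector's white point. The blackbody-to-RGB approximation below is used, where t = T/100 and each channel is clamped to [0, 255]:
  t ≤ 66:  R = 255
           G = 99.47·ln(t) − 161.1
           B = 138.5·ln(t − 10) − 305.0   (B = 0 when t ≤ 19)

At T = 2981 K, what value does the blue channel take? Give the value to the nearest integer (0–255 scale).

t = 2981/100 = 29.81; the t ≤ 66 branch applies.
B = 138.5·ln(29.81 − 10) − 305.0 = 138.5·ln 19.81 − 305.0 = 138.5·2.9862 − 305.0 = 108.587.
Rounded: 109.

109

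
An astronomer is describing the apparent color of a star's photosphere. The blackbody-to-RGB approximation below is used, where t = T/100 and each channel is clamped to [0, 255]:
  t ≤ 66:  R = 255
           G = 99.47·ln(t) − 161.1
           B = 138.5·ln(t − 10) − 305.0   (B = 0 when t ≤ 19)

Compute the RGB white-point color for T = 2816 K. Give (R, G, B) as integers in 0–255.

(255, 171, 97)

t = 2816/100 = 28.16; the t ≤ 66 branch applies.
R = 255 by definition for t ≤ 66.
G = 99.47·ln 28.16 − 161.1 = 99.47·3.3379 − 161.1 = 170.921.
B = 138.5·ln(28.16 − 10) − 305.0 = 138.5·ln 18.16 − 305.0 = 138.5·2.8992 − 305.0 = 96.542.
Rounded: (255, 171, 97).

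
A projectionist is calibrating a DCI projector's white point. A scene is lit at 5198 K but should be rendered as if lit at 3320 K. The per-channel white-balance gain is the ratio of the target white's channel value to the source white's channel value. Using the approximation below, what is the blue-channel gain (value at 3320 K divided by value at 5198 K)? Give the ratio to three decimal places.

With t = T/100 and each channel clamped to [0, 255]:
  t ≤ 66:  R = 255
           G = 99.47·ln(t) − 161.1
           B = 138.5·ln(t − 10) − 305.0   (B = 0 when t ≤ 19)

0.614

At 5198 K (t = 51.98):
  B = 138.5·ln(51.98 − 10) − 305.0 = 138.5·ln 41.98 − 305.0 = 138.5·3.7372 − 305.0 = 212.601.
At 3320 K (t = 33.2):
  B = 138.5·ln(33.2 − 10) − 305.0 = 138.5·ln 23.2 − 305.0 = 138.5·3.1442 − 305.0 = 130.465.
Gain = 130.465 / 212.601 = 0.6137 → 0.614.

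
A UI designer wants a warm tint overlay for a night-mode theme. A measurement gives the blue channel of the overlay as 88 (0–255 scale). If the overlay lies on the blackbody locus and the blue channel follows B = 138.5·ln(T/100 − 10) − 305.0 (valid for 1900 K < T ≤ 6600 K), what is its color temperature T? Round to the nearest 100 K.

2700 K

ln(t − 10) = (88 + 305.0) / 138.5 = 2.8375.
t − 10 = e^2.8375 = 17.074, so t = 27.074.
T = 100·t = 2707 K → 2700 K to the nearest 100 K.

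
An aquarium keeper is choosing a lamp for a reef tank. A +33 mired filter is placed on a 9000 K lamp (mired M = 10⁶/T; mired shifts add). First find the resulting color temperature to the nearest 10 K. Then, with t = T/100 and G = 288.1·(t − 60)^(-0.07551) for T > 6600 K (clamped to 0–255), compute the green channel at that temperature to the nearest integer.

243

M_in = 10⁶/9000 = 111.11; M_out = 111.11 + (+33) = 144.11.
T_out = 10⁶/144.11 = 6939.1 K → 6940 K; t = 69.4.
G = 288.1·(69.4 − 60)^(-0.07551) = 288.1·9.4^(-0.07551) = 288.1·0.84434 = 243.255.
Rounded: 243.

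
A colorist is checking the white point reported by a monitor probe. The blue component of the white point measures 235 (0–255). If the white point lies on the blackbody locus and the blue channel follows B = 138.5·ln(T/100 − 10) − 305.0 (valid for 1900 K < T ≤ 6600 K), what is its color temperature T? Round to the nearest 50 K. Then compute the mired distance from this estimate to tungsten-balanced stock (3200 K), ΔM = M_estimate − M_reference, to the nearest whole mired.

ln(t − 10) = (235 + 305.0) / 138.5 = 3.8989.
t − 10 = e^3.8989 = 49.349, so t = 59.349.
T = 100·t = 5935 K → 5950 K to the nearest 50 K.
M_estimate = 10⁶/5950 = 168.07; M_reference = 10⁶/3200 = 312.50.
ΔM = 168.07 − 312.50 = -144.43 → -144 mireds.

-144 mireds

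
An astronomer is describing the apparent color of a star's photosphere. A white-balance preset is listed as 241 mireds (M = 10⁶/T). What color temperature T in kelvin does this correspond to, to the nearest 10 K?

T = 10⁶ / 241 = 4149.38 K → 4150 K.

4150 K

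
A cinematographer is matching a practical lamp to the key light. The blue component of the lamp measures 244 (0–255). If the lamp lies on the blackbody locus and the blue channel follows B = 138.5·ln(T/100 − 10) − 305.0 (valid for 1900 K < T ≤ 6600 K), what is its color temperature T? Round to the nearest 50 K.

6250 K

ln(t − 10) = (244 + 305.0) / 138.5 = 3.9639.
t − 10 = e^3.9639 = 52.662, so t = 62.662.
T = 100·t = 6266 K → 6250 K to the nearest 50 K.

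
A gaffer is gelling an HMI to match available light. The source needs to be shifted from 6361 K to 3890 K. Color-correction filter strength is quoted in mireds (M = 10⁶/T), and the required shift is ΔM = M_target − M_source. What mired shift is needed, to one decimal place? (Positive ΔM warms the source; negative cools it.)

+99.9 mireds

M_source = 10⁶/6361 = 157.208; M_target = 10⁶/3890 = 257.069.
ΔM = 257.069 − 157.208 = 99.861 → +99.9 mireds, a warming shift.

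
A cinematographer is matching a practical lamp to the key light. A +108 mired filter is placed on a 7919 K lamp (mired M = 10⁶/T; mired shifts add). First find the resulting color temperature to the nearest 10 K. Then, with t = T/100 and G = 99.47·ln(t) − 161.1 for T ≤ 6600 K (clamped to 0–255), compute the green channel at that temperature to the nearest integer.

212

M_in = 10⁶/7919 = 126.28; M_out = 126.28 + (+108) = 234.28.
T_out = 10⁶/234.28 = 4268.4 K → 4270 K; t = 42.7.
G = 99.47·ln 42.7 − 161.1 = 99.47·3.7542 − 161.1 = 212.330.
Rounded: 212.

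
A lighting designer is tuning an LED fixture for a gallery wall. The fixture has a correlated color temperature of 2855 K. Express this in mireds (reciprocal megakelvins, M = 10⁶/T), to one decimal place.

350.3 mireds

M = 10⁶ / 2855 = 350.263 → 350.3 mireds.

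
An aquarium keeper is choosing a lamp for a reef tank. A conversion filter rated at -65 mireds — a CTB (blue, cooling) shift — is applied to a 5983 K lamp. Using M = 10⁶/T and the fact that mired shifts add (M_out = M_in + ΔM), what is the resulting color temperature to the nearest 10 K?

9790 K

M_in = 10⁶/5983 = 167.14 mireds.
M_out = 167.14 + (-65) = 102.14 mireds.
T_out = 10⁶/102.14 = 9790.5 K → 9790 K.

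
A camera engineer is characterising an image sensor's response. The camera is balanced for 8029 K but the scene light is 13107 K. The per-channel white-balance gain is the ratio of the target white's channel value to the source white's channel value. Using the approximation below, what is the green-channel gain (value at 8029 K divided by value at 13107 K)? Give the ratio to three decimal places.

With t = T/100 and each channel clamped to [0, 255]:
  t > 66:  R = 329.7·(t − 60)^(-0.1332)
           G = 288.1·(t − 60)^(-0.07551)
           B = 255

At 13107 K (t = 131.07):
  G = 288.1·(131.07 − 60)^(-0.07551) = 288.1·71.07^(-0.07551) = 288.1·0.72473 = 208.796.
At 8029 K (t = 80.29):
  G = 288.1·(80.29 − 60)^(-0.07551) = 288.1·20.29^(-0.07551) = 288.1·0.79669 = 229.525.
Gain = 229.525 / 208.796 = 1.0993 → 1.099.

1.099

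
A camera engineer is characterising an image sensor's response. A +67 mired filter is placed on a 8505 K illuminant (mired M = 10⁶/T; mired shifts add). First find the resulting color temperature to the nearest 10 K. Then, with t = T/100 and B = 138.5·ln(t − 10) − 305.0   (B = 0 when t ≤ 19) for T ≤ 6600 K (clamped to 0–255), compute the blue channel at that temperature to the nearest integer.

M_in = 10⁶/8505 = 117.58; M_out = 117.58 + (+67) = 184.58.
T_out = 10⁶/184.58 = 5417.8 K → 5420 K; t = 54.2.
B = 138.5·ln(54.2 − 10) − 305.0 = 138.5·ln 44.2 − 305.0 = 138.5·3.7887 − 305.0 = 219.738.
Rounded: 220.

220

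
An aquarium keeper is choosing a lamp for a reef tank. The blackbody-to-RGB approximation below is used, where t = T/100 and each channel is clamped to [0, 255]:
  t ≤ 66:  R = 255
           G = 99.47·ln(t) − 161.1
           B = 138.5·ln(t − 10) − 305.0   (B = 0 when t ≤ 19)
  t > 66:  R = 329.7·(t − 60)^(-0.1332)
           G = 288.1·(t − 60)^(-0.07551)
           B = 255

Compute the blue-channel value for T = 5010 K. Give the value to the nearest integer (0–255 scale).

t = 5010/100 = 50.1; the t ≤ 66 branch applies.
B = 138.5·ln(50.1 − 10) − 305.0 = 138.5·ln 40.1 − 305.0 = 138.5·3.6914 − 305.0 = 206.256.
Rounded: 206.

206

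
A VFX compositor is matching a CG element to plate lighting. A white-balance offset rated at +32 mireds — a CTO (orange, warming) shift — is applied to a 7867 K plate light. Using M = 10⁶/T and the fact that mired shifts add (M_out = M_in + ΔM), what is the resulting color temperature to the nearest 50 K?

M_in = 10⁶/7867 = 127.11 mireds.
M_out = 127.11 + (+32) = 159.11 mireds.
T_out = 10⁶/159.11 = 6284.8 K → 6300 K.

6300 K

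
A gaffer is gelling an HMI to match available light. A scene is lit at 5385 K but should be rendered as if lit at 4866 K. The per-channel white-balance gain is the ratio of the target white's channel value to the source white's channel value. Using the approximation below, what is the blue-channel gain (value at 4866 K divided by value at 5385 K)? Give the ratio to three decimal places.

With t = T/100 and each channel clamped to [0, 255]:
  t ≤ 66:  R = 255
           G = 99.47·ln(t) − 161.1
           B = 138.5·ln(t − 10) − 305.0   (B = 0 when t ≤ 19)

0.920

At 5385 K (t = 53.85):
  B = 138.5·ln(53.85 − 10) − 305.0 = 138.5·ln 43.85 − 305.0 = 138.5·3.7808 − 305.0 = 218.637.
At 4866 K (t = 48.66):
  B = 138.5·ln(48.66 − 10) − 305.0 = 138.5·ln 38.66 − 305.0 = 138.5·3.6548 − 305.0 = 201.191.
Gain = 201.191 / 218.637 = 0.9202 → 0.920.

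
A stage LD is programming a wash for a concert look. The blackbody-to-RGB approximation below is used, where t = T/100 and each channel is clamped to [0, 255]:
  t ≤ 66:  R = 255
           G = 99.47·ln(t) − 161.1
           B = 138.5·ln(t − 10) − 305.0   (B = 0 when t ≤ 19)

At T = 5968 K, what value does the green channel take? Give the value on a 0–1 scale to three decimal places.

0.963

t = 5968/100 = 59.68; the t ≤ 66 branch applies.
G = 99.47·ln 59.68 − 161.1 = 99.47·4.0890 − 161.1 = 245.633.
On a 0–1 scale: 245.633/255 = 0.9633 → 0.963.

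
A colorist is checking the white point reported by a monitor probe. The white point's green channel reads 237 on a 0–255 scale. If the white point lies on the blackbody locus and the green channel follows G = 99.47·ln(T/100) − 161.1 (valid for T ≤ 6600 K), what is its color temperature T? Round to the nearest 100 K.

ln t = (237 + 161.1) / 99.47 = 4.0022.
t = e^4.0022 = 54.719.
T = 100·t = 5472 K → 5500 K to the nearest 100 K.

5500 K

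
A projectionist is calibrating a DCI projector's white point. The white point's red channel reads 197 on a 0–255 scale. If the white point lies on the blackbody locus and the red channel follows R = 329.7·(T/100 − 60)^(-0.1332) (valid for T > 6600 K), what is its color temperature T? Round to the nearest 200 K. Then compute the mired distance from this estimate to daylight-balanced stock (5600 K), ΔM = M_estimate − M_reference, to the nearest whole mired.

-86 mireds

(t − 60)^(-0.1332) = 197/329.7 = 0.59751.
t − 60 = 0.59751^(1/-0.1332) = 0.59751^(-7.508) = 47.761, so t = 107.761.
T = 100·t = 10776 K → 10800 K to the nearest 200 K.
M_estimate = 10⁶/10800 = 92.59; M_reference = 10⁶/5600 = 178.57.
ΔM = 92.59 − 178.57 = -85.98 → -86 mireds.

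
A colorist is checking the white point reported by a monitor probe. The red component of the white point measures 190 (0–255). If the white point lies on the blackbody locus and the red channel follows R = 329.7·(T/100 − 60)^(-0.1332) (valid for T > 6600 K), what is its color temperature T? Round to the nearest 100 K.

(t − 60)^(-0.1332) = 190/329.7 = 0.57628.
t − 60 = 0.57628^(1/-0.1332) = 0.57628^(-7.508) = 62.667, so t = 122.667.
T = 100·t = 12267 K → 12300 K to the nearest 100 K.

12300 K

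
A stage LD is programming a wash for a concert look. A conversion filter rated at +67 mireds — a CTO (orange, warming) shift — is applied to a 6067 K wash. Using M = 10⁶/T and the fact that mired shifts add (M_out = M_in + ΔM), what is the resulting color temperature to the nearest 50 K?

M_in = 10⁶/6067 = 164.83 mireds.
M_out = 164.83 + (+67) = 231.83 mireds.
T_out = 10⁶/231.83 = 4313.6 K → 4300 K.

4300 K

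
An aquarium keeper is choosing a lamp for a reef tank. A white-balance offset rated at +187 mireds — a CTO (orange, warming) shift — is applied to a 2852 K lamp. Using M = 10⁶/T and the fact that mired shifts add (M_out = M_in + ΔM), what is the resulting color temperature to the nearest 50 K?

1850 K

M_in = 10⁶/2852 = 350.63 mireds.
M_out = 350.63 + (+187) = 537.63 mireds.
T_out = 10⁶/537.63 = 1860.0 K → 1850 K.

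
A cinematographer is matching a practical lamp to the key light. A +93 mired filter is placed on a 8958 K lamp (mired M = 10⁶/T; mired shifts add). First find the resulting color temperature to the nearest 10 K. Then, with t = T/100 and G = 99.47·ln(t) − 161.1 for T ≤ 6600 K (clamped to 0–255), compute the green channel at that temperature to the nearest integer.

226

M_in = 10⁶/8958 = 111.63; M_out = 111.63 + (+93) = 204.63.
T_out = 10⁶/204.63 = 4886.8 K → 4890 K; t = 48.9.
G = 99.47·ln 48.9 − 161.1 = 99.47·3.8898 − 161.1 = 225.816.
Rounded: 226.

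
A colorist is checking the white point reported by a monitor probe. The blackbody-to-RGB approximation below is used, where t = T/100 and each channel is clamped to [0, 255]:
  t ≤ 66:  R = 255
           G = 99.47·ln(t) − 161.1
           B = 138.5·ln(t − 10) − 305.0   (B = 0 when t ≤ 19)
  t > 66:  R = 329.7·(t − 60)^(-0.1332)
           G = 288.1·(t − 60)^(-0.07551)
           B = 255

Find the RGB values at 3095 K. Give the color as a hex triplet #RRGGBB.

t = 3095/100 = 30.95; the t ≤ 66 branch applies.
R = 255 by definition for t ≤ 66.
G = 99.47·ln 30.95 − 161.1 = 99.47·3.4324 − 161.1 = 180.318.
B = 138.5·ln(30.95 − 10) − 305.0 = 138.5·ln 20.95 − 305.0 = 138.5·3.0421 − 305.0 = 116.336.
Rounded: (255, 180, 116).
In hex: #FFB474.

#FFB474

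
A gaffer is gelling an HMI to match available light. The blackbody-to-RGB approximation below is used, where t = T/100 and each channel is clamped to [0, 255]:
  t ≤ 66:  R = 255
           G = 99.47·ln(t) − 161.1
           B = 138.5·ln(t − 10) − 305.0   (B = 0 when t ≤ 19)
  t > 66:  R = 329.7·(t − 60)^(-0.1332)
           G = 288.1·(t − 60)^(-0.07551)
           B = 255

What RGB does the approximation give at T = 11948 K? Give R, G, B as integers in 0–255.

R=191, G=212, B=255

t = 11948/100 = 119.48; the t > 66 branch applies.
R = 329.7·(119.48 − 60)^(-0.1332) = 329.7·59.48^(-0.1332) = 329.7·0.58030 = 191.325.
G = 288.1·(119.48 − 60)^(-0.07551) = 288.1·59.48^(-0.07551) = 288.1·0.73454 = 211.622.
B = 255 by definition for t > 66.
Rounded: (191, 212, 255).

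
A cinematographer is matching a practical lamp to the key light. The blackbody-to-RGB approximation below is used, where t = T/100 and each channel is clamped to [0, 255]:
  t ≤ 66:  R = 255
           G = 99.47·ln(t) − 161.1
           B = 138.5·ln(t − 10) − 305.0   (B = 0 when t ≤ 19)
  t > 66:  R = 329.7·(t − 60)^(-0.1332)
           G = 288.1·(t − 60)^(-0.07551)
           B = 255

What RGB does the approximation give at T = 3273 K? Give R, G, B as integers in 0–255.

t = 3273/100 = 32.73; the t ≤ 66 branch applies.
R = 255 by definition for t ≤ 66.
G = 99.47·ln 32.73 − 161.1 = 99.47·3.4883 − 161.1 = 185.880.
B = 138.5·ln(32.73 − 10) − 305.0 = 138.5·ln 22.73 − 305.0 = 138.5·3.1237 − 305.0 = 127.630.
Rounded: (255, 186, 128).

R=255, G=186, B=128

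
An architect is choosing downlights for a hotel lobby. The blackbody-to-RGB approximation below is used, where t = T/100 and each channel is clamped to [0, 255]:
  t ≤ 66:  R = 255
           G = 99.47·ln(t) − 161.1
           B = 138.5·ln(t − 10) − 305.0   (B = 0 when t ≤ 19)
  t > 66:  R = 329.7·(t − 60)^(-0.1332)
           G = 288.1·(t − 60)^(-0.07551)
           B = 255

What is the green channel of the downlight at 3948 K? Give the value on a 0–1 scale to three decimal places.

0.802

t = 3948/100 = 39.48; the t ≤ 66 branch applies.
G = 99.47·ln 39.48 − 161.1 = 99.47·3.6758 − 161.1 = 204.531.
On a 0–1 scale: 204.531/255 = 0.8021 → 0.802.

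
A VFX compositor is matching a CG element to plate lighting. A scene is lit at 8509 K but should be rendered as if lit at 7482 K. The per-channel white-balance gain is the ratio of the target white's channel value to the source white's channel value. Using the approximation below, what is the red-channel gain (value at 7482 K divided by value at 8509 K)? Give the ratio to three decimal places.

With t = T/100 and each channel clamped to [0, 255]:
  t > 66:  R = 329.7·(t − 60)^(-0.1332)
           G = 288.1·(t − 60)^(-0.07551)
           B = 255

At 8509 K (t = 85.09):
  R = 329.7·(85.09 − 60)^(-0.1332) = 329.7·25.09^(-0.1332) = 329.7·0.65101 = 214.637.
At 7482 K (t = 74.82):
  R = 329.7·(74.82 − 60)^(-0.1332) = 329.7·14.82^(-0.1332) = 329.7·0.69830 = 230.230.
Gain = 230.230 / 214.637 = 1.0726 → 1.073.

1.073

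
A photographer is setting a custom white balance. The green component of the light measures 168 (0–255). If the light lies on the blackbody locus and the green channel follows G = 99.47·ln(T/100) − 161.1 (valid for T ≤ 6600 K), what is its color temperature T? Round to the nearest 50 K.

ln t = (168 + 161.1) / 99.47 = 3.3085.
t = e^3.3085 = 27.345.
T = 100·t = 2735 K → 2750 K to the nearest 50 K.

2750 K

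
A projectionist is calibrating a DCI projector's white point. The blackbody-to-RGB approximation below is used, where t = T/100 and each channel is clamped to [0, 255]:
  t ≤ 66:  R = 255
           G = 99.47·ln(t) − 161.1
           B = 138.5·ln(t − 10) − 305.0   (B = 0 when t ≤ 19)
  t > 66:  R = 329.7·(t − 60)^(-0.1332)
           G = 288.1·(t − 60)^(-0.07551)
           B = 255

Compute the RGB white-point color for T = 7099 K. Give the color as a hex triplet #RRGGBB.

#F0F0FF

t = 7099/100 = 70.99; the t > 66 branch applies.
R = 329.7·(70.99 − 60)^(-0.1332) = 329.7·10.99^(-0.1332) = 329.7·0.72667 = 239.584.
G = 288.1·(70.99 − 60)^(-0.07551) = 288.1·10.99^(-0.07551) = 288.1·0.83444 = 240.402.
B = 255 by definition for t > 66.
Rounded: (240, 240, 255).
In hex: #F0F0FF.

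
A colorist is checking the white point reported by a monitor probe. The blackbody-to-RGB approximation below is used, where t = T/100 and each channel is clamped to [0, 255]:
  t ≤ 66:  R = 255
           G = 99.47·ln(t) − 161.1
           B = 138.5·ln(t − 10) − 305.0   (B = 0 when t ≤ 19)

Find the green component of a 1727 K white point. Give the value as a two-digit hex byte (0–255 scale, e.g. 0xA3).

0x7A

t = 1727/100 = 17.27; the t ≤ 66 branch applies.
G = 99.47·ln 17.27 − 161.1 = 99.47·2.8490 − 161.1 = 122.287.
Rounded: 122; in hex, 0x7A.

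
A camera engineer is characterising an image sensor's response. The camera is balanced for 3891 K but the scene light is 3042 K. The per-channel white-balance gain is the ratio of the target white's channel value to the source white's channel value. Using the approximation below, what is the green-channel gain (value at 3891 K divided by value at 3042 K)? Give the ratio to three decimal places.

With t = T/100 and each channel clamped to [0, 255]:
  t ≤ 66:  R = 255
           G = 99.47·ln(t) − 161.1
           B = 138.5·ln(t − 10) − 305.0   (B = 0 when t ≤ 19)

At 3042 K (t = 30.42):
  G = 99.47·ln 30.42 − 161.1 = 99.47·3.4151 − 161.1 = 178.600.
At 3891 K (t = 38.91):
  G = 99.47·ln 38.91 − 161.1 = 99.47·3.6613 − 161.1 = 203.085.
Gain = 203.085 / 178.600 = 1.1371 → 1.137.

1.137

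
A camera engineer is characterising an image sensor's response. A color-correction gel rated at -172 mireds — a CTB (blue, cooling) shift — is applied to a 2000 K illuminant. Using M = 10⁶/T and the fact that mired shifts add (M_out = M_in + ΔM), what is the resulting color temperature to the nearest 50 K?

3050 K

M_in = 10⁶/2000 = 500.00 mireds.
M_out = 500.00 + (-172) = 328.00 mireds.
T_out = 10⁶/328.00 = 3048.8 K → 3050 K.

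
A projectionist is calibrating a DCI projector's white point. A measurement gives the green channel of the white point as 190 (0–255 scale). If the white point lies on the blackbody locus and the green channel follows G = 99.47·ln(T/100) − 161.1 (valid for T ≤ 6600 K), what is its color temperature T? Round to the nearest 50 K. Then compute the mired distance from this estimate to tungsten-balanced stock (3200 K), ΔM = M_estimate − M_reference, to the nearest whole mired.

ln t = (190 + 161.1) / 99.47 = 3.5297.
t = e^3.5297 = 34.114.
T = 100·t = 3411 K → 3400 K to the nearest 50 K.
M_estimate = 10⁶/3400 = 294.12; M_reference = 10⁶/3200 = 312.50.
ΔM = 294.12 − 312.50 = -18.38 → -18 mireds.

-18 mireds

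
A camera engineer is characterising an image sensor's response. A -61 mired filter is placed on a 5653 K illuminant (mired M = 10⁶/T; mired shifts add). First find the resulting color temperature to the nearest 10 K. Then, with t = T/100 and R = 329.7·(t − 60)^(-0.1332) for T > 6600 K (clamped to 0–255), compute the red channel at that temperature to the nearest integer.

213

M_in = 10⁶/5653 = 176.90; M_out = 176.90 + (-61) = 115.90.
T_out = 10⁶/115.90 = 8628.3 K → 8630 K; t = 86.3.
R = 329.7·(86.3 − 60)^(-0.1332) = 329.7·26.3^(-0.1332) = 329.7·0.64694 = 213.295.
Rounded: 213.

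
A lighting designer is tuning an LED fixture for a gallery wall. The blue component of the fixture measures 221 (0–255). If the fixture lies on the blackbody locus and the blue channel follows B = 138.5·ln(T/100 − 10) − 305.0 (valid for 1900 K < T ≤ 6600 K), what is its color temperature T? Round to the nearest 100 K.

ln(t − 10) = (221 + 305.0) / 138.5 = 3.7978.
t − 10 = e^3.7978 = 44.604, so t = 54.604.
T = 100·t = 5460 K → 5500 K to the nearest 100 K.

5500 K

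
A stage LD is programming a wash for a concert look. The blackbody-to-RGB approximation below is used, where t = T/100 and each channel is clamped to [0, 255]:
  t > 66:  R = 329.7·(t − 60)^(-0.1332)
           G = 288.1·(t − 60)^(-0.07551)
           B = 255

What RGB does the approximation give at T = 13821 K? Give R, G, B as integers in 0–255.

R=184, G=207, B=255

t = 13821/100 = 138.21; the t > 66 branch applies.
R = 329.7·(138.21 − 60)^(-0.1332) = 329.7·78.21^(-0.1332) = 329.7·0.55952 = 184.475.
G = 288.1·(138.21 − 60)^(-0.07551) = 288.1·78.21^(-0.07551) = 288.1·0.71951 = 207.292.
B = 255 by definition for t > 66.
Rounded: (184, 207, 255).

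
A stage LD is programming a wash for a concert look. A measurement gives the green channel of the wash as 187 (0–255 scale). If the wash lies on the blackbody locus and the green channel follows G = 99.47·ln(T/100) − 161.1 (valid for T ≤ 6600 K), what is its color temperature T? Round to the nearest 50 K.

3300 K

ln t = (187 + 161.1) / 99.47 = 3.4995.
t = e^3.4995 = 33.100.
T = 100·t = 3310 K → 3300 K to the nearest 50 K.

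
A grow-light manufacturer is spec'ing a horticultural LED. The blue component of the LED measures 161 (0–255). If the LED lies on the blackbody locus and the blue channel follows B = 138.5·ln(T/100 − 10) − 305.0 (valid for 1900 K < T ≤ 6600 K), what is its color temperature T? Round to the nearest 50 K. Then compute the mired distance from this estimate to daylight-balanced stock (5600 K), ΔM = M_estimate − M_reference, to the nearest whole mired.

ln(t − 10) = (161 + 305.0) / 138.5 = 3.3646.
t − 10 = e^3.3646 = 28.923, so t = 38.923.
T = 100·t = 3892 K → 3900 K to the nearest 50 K.
M_estimate = 10⁶/3900 = 256.41; M_reference = 10⁶/5600 = 178.57.
ΔM = 256.41 − 178.57 = 77.84 → +78 mireds.

+78 mireds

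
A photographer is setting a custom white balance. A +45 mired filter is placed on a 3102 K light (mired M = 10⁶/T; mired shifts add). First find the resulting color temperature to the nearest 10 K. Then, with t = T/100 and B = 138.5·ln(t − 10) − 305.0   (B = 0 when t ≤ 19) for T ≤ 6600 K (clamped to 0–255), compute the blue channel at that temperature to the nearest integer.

M_in = 10⁶/3102 = 322.37; M_out = 322.37 + (+45) = 367.37.
T_out = 10⁶/367.37 = 2722.0 K → 2720 K; t = 27.2.
B = 138.5·ln(27.2 − 10) − 305.0 = 138.5·ln 17.2 − 305.0 = 138.5·2.8449 − 305.0 = 89.020.
Rounded: 89.

89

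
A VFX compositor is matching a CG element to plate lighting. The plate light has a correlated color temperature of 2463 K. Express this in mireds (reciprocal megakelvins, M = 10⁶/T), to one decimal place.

M = 10⁶ / 2463 = 406.009 → 406.0 mireds.

406.0 mireds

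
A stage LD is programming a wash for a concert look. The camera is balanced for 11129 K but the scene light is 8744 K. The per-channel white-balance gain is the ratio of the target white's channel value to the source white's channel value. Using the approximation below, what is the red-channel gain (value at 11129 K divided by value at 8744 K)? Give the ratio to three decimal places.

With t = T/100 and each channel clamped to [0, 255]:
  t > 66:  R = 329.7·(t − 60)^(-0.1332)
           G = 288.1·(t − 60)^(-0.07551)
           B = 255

0.920

At 8744 K (t = 87.44):
  R = 329.7·(87.44 − 60)^(-0.1332) = 329.7·27.44^(-0.1332) = 329.7·0.64329 = 212.093.
At 11129 K (t = 111.29):
  R = 329.7·(111.29 − 60)^(-0.1332) = 329.7·51.29^(-0.1332) = 329.7·0.59187 = 195.138.
Gain = 195.138 / 212.093 = 0.9201 → 0.920.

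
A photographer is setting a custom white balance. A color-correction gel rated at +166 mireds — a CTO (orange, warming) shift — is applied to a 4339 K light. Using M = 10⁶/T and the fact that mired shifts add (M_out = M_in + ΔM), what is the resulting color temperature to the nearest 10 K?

M_in = 10⁶/4339 = 230.47 mireds.
M_out = 230.47 + (+166) = 396.47 mireds.
T_out = 10⁶/396.47 = 2522.3 K → 2520 K.

2520 K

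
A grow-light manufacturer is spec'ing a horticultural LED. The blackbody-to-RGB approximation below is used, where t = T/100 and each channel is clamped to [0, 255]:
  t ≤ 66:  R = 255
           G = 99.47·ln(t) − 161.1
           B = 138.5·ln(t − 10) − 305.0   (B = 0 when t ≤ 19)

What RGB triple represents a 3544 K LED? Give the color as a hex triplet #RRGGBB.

t = 3544/100 = 35.44; the t ≤ 66 branch applies.
R = 255 by definition for t ≤ 66.
G = 99.47·ln 35.44 − 161.1 = 99.47·3.5678 − 161.1 = 193.793.
B = 138.5·ln(35.44 − 10) − 305.0 = 138.5·ln 25.44 − 305.0 = 138.5·3.2363 − 305.0 = 143.231.
Rounded: (255, 194, 143).
In hex: #FFC28F.

#FFC28F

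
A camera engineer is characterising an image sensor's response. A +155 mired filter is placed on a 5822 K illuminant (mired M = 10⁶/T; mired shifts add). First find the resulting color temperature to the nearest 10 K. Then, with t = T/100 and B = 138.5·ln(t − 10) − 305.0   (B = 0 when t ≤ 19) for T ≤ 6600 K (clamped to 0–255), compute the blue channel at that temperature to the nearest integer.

M_in = 10⁶/5822 = 171.76; M_out = 171.76 + (+155) = 326.76.
T_out = 10⁶/326.76 = 3060.3 K → 3060 K; t = 30.6.
B = 138.5·ln(30.6 − 10) − 305.0 = 138.5·ln 20.6 − 305.0 = 138.5·3.0253 − 305.0 = 114.003.
Rounded: 114.

114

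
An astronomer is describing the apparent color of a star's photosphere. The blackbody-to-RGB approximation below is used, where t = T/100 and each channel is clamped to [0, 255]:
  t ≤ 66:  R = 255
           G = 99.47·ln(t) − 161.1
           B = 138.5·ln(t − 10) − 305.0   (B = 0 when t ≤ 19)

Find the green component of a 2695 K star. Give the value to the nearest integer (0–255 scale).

t = 2695/100 = 26.95; the t ≤ 66 branch applies.
G = 99.47·ln 26.95 − 161.1 = 99.47·3.2940 − 161.1 = 166.553.
Rounded: 167.

167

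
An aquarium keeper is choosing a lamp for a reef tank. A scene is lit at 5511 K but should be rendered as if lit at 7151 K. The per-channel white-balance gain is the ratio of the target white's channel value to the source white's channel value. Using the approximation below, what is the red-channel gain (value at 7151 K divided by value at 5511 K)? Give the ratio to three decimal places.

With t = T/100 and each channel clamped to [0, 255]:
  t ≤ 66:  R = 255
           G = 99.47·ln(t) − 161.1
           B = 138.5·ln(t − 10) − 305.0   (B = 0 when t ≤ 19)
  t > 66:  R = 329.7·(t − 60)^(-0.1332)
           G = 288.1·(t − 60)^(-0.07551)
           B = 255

0.934

At 5511 K (t = 55.11):
  R = 255 by definition for t ≤ 66.
At 7151 K (t = 71.51):
  R = 329.7·(71.51 − 60)^(-0.1332) = 329.7·11.51^(-0.1332) = 329.7·0.72221 = 238.113.
Gain = 238.113 / 255.000 = 0.9338 → 0.934.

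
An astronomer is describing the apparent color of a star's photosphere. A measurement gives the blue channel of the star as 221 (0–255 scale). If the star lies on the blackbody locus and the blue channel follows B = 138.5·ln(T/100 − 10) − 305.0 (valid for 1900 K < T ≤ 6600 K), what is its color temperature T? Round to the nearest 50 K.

ln(t − 10) = (221 + 305.0) / 138.5 = 3.7978.
t − 10 = e^3.7978 = 44.604, so t = 54.604.
T = 100·t = 5460 K → 5450 K to the nearest 50 K.

5450 K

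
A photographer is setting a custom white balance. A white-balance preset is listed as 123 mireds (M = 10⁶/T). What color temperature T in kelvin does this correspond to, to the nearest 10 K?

8130 K

T = 10⁶ / 123 = 8130.08 K → 8130 K.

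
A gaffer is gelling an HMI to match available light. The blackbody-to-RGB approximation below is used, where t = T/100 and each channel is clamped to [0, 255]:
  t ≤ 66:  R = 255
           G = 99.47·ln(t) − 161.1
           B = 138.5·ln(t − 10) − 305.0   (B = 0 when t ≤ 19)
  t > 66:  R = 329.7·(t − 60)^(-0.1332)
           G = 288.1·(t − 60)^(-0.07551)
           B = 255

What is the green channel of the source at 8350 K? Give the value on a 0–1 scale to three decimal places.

t = 8350/100 = 83.5; the t > 66 branch applies.
G = 288.1·(83.5 − 60)^(-0.07551) = 288.1·23.5^(-0.07551) = 288.1·0.78790 = 226.994.
On a 0–1 scale: 226.994/255 = 0.8902 → 0.890.

0.890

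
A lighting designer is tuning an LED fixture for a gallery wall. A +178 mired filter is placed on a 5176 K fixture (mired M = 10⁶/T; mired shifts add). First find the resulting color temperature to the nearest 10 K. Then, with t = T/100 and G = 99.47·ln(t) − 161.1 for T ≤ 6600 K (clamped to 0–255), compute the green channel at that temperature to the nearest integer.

M_in = 10⁶/5176 = 193.20; M_out = 193.20 + (+178) = 371.20.
T_out = 10⁶/371.20 = 2694.0 K → 2690 K; t = 26.9.
G = 99.47·ln 26.9 − 161.1 = 99.47·3.2921 − 161.1 = 166.368.
Rounded: 166.

166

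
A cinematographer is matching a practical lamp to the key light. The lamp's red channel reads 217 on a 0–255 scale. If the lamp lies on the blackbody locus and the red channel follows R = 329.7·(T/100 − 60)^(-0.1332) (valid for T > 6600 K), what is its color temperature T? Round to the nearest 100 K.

(t − 60)^(-0.1332) = 217/329.7 = 0.65817.
t − 60 = 0.65817^(1/-0.1332) = 0.65817^(-7.508) = 23.110, so t = 83.110.
T = 100·t = 8311 K → 8300 K to the nearest 100 K.

8300 K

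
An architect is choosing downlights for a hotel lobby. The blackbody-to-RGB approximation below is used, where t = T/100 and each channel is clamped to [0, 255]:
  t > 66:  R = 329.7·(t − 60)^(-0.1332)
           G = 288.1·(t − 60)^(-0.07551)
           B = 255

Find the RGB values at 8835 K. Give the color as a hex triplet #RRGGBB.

t = 8835/100 = 88.35; the t > 66 branch applies.
R = 329.7·(88.35 − 60)^(-0.1332) = 329.7·28.35^(-0.1332) = 329.7·0.64050 = 211.173.
G = 288.1·(88.35 − 60)^(-0.07551) = 288.1·28.35^(-0.07551) = 288.1·0.77682 = 223.800.
B = 255 by definition for t > 66.
Rounded: (211, 224, 255).
In hex: #D3E0FF.

#D3E0FF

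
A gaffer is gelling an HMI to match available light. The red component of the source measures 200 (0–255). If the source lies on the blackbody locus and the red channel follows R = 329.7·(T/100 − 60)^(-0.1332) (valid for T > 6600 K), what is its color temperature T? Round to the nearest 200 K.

(t − 60)^(-0.1332) = 200/329.7 = 0.60661.
t − 60 = 0.60661^(1/-0.1332) = 0.60661^(-7.508) = 42.638, so t = 102.638.
T = 100·t = 10264 K → 10200 K to the nearest 200 K.

10200 K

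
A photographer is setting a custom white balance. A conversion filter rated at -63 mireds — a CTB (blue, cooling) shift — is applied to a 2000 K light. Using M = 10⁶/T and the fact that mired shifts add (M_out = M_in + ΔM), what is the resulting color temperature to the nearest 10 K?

2290 K

M_in = 10⁶/2000 = 500.00 mireds.
M_out = 500.00 + (-63) = 437.00 mireds.
T_out = 10⁶/437.00 = 2288.3 K → 2290 K.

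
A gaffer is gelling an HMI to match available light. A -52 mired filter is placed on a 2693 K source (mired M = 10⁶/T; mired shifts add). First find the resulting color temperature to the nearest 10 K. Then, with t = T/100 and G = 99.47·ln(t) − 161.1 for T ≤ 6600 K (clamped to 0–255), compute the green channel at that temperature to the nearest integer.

M_in = 10⁶/2693 = 371.33; M_out = 371.33 + (-52) = 319.33.
T_out = 10⁶/319.33 = 3131.5 K → 3130 K; t = 31.3.
G = 99.47·ln 31.3 − 161.1 = 99.47·3.4436 − 161.1 = 181.437.
Rounded: 181.

181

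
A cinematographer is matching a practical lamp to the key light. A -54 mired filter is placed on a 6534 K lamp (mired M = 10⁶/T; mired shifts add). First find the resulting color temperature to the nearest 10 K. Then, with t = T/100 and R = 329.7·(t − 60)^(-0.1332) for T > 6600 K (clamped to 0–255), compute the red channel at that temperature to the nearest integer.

M_in = 10⁶/6534 = 153.05; M_out = 153.05 + (-54) = 99.05.
T_out = 10⁶/99.05 = 10096.4 K → 10100 K; t = 101.
R = 329.7·(101 − 60)^(-0.1332) = 329.7·41^(-0.1332) = 329.7·0.60979 = 201.046.
Rounded: 201.

201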